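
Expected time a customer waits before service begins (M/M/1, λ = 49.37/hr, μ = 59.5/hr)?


ρ = 49.37/59.5 = 0.8297
Wq = ρ/(μ−λ) = 0.8297/(59.5 − 49.37) = 0.8297/10.13 = 0.08191 hr

Final: 0.08191 hr


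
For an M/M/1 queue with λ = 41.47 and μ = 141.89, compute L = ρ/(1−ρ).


ρ = λ/μ = 41.47/141.89 = 0.2923
L = ρ/(1−ρ) = 0.2923/(1 − 0.2923) = 0.2923/0.7077 = 0.4130

Final: 0.4130


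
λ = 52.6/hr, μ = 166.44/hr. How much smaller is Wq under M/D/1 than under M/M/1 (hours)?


ρ = 52.6/166.44 = 0.3160
Wq(M/M/1) = ρ/(μ−λ) = 0.3160/113.84 = 0.002776 hr
Wq(M/D/1) = ρ/(2(μ−λ)) = 0.001388 hr
Savings = 0.002776 − 0.001388 = 0.001388 hr

Final: 0.001388 hr


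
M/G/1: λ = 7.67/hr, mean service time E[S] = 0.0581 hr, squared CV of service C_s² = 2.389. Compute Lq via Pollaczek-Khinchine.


ρ = λ·E[S] = 7.67·0.0581 = 0.4456
Lq = ρ²(1+C_s²)/(2(1−ρ)) = 0.1986·(1+2.389)/(2·0.5544)
= 0.1986·3.3890/1.1087 = 0.60699

Final: 0.60699


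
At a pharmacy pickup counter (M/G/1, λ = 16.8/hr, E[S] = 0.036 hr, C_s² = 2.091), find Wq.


ρ = λ·E[S] = 16.8·0.036 = 0.6048
E[S²] = E[S]²(1+C_s²) = 0.036²·(1+2.091) = 0.004006
Wq = λ·E[S²]/(2(1−ρ)) = 16.8·0.004006/(2·0.3952) = 0.08515 hr

Final: 0.08515 hr


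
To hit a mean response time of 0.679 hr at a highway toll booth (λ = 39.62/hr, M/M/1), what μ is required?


W = 1/(μ−λ) ⇒ μ − λ = 1/W = 1/0.679 = 1.4728
μ = λ + 1/W = 39.62 + 1.4728 = 41.0928 per hr

Final: 41.0928 /hr


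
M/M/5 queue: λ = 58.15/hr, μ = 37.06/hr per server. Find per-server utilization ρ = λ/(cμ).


ρ = λ/(cμ) = 58.15/(5·37.06) = 58.15/185.30 = 0.3138

Final: 0.3138


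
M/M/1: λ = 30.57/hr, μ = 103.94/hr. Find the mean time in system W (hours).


W = 1/(μ−λ) = 1/(103.94 − 30.57) = 1/73.37 = 0.01363 hr

Final: 0.01363 hr


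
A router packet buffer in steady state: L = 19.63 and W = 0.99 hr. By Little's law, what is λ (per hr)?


λ = L/W = 19.63/0.99 = 19.8283 /hr

Final: 19.8283 /hr


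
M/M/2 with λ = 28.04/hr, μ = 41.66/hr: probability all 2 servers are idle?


a = λ/μ = 28.04/41.66 = 0.6731; ρ = a/c = 0.3365
Σ_{k=0}^{1} a^k/k! (terms k=0..1) = 1.00000 + 0.67307 = 1.67307
Tail: a^2/(2!(1−ρ)) = 0.45302/(2·0.6635) = 0.34140
P₀ = 1/(1.67307 + 0.34140) = 1/2.01447 = 0.496408

Final: 0.496408


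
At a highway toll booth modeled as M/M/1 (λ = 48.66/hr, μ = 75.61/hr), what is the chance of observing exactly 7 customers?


ρ = 48.66/75.61 = 0.6436
P_n = (1−ρ)·ρ^n = (1 − 0.6436)·0.6436^7 = 0.3564·0.045725 = 0.016298

Final: 0.016298


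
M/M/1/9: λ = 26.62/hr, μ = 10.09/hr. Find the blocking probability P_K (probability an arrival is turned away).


ρ = λ/μ = 26.62/10.09 = 2.6383
P_K = (1−ρ)ρ^K/(1−ρ^(K+1)) = (-1.6383·6192.299651)/(1 − 16336.869843)
= -10144.570192/-16335.869843 = 0.621000

Final: 0.621000


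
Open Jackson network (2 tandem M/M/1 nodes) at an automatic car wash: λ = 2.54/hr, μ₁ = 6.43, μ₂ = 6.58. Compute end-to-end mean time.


Each node sees arrival rate λ = 2.54/hr (tandem ⇒ throughput preserved).
W₁ = 1/(μ₁−λ) = 1/(6.43−2.54) = 0.25707 hr
W₂ = 1/(μ₂−λ) = 1/(6.58−2.54) = 0.24752 hr
W_total = W₁ + W₂ = 0.25707 + 0.24752 = 0.50459 hr

Final: 0.50459 hr


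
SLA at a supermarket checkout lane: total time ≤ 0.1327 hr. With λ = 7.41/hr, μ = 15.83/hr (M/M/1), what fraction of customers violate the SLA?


W ~ Exponential(μ−λ) for M/M/1.
μ − λ = 15.83 − 7.41 = 8.4200
P(W > t) = e^{−(μ−λ)t} = e^{−1.1173} = 0.327151

Final: 0.327151


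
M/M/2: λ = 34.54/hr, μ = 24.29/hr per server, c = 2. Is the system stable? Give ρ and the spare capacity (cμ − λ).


Total capacity cμ = 2·24.29 = 48.58/hr
ρ = λ/(cμ) = 34.54/48.58 = 0.7110
Stable ⇔ ρ < 1: YES
Spare capacity = cμ − λ = 48.58 − 34.54 = 14.04/hr

Final: ρ = 0.7110; stable; margin = 14.04/hr


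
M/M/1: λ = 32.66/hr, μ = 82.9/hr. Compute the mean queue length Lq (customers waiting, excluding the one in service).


ρ = 32.66/82.9 = 0.3940
Lq = ρ²/(1−ρ) = 0.1552/0.6060 = 0.2561

Final: 0.2561


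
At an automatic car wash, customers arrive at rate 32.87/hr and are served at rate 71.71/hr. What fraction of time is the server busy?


ρ = λ/μ = 32.87/71.71 = 0.4584

Final: 0.4584


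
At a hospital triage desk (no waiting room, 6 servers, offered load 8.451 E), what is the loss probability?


B(c,a) = (a^c/c!) / Σ_{k=0}^{c} a^k/k!
a^6/6! = 505.959918
Σ terms (k=0..6): 1.00000 + 8.45100 + 35.70970 + 100.59423 + 212.53045 + 359.21897 + 505.95992 = 1223.464266
B = 505.959918/1223.464266 = 0.413547

Final: 0.413547


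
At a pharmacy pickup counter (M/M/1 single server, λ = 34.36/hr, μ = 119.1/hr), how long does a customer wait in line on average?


ρ = 34.36/119.1 = 0.2885
Wq = ρ/(μ−λ) = 0.2885/(119.1 − 34.36) = 0.2885/84.74 = 0.003404 hr

Final: 0.003404 hr


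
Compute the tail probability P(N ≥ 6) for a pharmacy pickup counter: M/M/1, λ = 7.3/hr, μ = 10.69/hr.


ρ = 7.3/10.69 = 0.6829
P(N ≥ n) = ρ^n = 0.6829^6 = 0.101408

Final: 0.101408


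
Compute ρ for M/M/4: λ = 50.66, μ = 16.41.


ρ = λ/(cμ) = 50.66/(4·16.41) = 50.66/65.64 = 0.7718

Final: 0.7718


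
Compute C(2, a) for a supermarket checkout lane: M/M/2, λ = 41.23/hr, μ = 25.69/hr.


a = λ/μ = 1.6049; ρ = a/2 = 0.8025
P₀ = 0.109599 (from M/M/c formula)
C(c,a) = [a^c/(c!(1−ρ))]·P₀ = [2.57572/(2·0.1975)]·0.109599
= 6.51923·0.109599 = 0.714504

Final: 0.714504


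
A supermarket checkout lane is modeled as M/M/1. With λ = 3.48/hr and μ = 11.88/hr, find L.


ρ = λ/μ = 3.48/11.88 = 0.2929
L = ρ/(1−ρ) = 0.2929/(1 − 0.2929) = 0.2929/0.7071 = 0.4143

Final: 0.4143


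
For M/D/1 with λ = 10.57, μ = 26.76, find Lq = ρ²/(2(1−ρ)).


ρ = 10.57/26.76 = 0.3950
M/D/1: Lq = ρ²/(2(1−ρ)) = 0.1560/(2·0.6050) = 0.12894

Final: 0.12894


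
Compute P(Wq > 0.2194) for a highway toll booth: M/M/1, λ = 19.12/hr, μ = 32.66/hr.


ρ = 19.12/32.66 = 0.5854
P(Wq > t) = ρ·e^{−(μ−λ)t} = 0.5854·e^{−2.9707}
= 0.5854·0.051269 = 0.030014

Final: 0.030014


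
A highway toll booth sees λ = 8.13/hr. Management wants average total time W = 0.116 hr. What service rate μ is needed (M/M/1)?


W = 1/(μ−λ) ⇒ μ − λ = 1/W = 1/0.116 = 8.6207
μ = λ + 1/W = 8.13 + 8.6207 = 16.7507 per hr

Final: 16.7507 /hr


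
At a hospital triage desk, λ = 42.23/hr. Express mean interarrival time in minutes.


Mean interarrival time = 1/λ = 1/42.23 hour = 0.02368 hour
In minutes: 0.02368 × 60 = 1.4208 min

Final: 1.4208 min


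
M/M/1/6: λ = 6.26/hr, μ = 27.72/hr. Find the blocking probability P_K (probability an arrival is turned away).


ρ = λ/μ = 6.26/27.72 = 0.2258
P_K = (1−ρ)ρ^K/(1−ρ^(K+1)) = (0.7742·0.0001326)/(1 − 0.00002995)
= 0.0001027/0.999970 = 0.0001027

Final: 0.0001027


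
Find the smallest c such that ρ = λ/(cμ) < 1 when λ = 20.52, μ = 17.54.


Stability requires cμ > λ ⇔ c > λ/μ.
λ/μ = 20.52/17.54 = 1.1699
Minimum integer c = ⌊1.1699⌋ + 1 = 2
Check: 2·17.54 = 35.08 > 20.52, while 1·17.54 = 17.54 ≤ 20.52

Final: 2 servers


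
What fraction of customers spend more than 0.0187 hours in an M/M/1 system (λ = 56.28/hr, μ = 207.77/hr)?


W ~ Exponential(μ−λ) for M/M/1.
μ − λ = 207.77 − 56.28 = 151.4900
P(W > t) = e^{−(μ−λ)t} = e^{−2.8329} = 0.058844

Final: 0.058844


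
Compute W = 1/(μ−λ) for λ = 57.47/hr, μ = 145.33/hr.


W = 1/(μ−λ) = 1/(145.33 − 57.47) = 1/87.86 = 0.01138 hr

Final: 0.01138 hr


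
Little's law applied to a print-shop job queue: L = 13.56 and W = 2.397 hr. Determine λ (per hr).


λ = L/W = 13.56/2.397 = 5.6571 /hr

Final: 5.6571 /hr


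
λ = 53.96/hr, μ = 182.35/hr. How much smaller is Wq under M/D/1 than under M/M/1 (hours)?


ρ = 53.96/182.35 = 0.2959
Wq(M/M/1) = ρ/(μ−λ) = 0.2959/128.39 = 0.002305 hr
Wq(M/D/1) = ρ/(2(μ−λ)) = 0.001152 hr
Savings = 0.002305 − 0.001152 = 0.001152 hr

Final: 0.001152 hr


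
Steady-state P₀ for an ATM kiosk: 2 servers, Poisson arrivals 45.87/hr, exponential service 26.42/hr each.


a = λ/μ = 45.87/26.42 = 1.7362; ρ = a/c = 0.8681
Σ_{k=0}^{1} a^k/k! (terms k=0..1) = 1.00000 + 1.73618 = 2.73618
Tail: a^2/(2!(1−ρ)) = 3.01434/(2·0.1319) = 11.42594
P₀ = 1/(2.73618 + 11.42594) = 1/14.16212 = 0.070611

Final: 0.070611


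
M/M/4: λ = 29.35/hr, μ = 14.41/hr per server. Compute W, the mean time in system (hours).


a = 2.0368; ρ = 0.5092; P₀ = 0.125309
Lq = P₀·a^c·ρ/(c!(1−ρ)²) = 0.18994
Wq = Lq/λ = 0.18994/29.35 = 0.006471 hr
W = Wq + 1/μ = 0.006471 + 0.06940 = 0.07587 hr

Final: 0.07587 hr


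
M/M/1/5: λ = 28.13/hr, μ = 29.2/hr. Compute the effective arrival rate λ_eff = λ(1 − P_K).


ρ = 0.9634; P_K = (1−ρ)ρ^5/(1−ρ^6) = 0.151507
λ_eff = λ(1 − P_K) = 28.13·(1 − 0.151507) = 28.13·0.848493 = 23.8681 /hr

Final: 23.8681 /hr


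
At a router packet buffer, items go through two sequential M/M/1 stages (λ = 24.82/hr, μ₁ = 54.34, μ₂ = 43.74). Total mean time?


Each node sees arrival rate λ = 24.82/hr (tandem ⇒ throughput preserved).
W₁ = 1/(μ₁−λ) = 1/(54.34−24.82) = 0.03388 hr
W₂ = 1/(μ₂−λ) = 1/(43.74−24.82) = 0.05285 hr
W_total = W₁ + W₂ = 0.03388 + 0.05285 = 0.08673 hr

Final: 0.08673 hr


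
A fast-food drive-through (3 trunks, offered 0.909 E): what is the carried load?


B(3,0.909) = 0.051150 (Erlang-B)
Carried load = a(1 − B) = 0.909·(1 − 0.051150) = 0.909·0.948850 = 0.8625 E

Final: 0.8625 Erlangs


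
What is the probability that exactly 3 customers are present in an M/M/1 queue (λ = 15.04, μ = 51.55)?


ρ = 15.04/51.55 = 0.2918
P_n = (1−ρ)·ρ^n = (1 − 0.2918)·0.2918^3 = 0.7082·0.024835 = 0.017589

Final: 0.017589


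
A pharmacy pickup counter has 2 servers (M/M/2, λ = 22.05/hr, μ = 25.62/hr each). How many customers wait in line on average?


a = λ/μ = 0.8607; ρ = a/2 = 0.4303
P₀ = 0.398281
Lq = P₀·a^c·ρ / (c!·(1−ρ)²) = 0.398281·0.74073·0.4303/(2·0.32453)
= 0.19560

Final: 0.19560


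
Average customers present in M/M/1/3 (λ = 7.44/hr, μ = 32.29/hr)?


ρ = 7.44/32.29 = 0.2304
L = ρ[1 − (K+1)ρ^K + Kρ^(K+1)] / [(1−ρ)(1−ρ^(K+1))]
Numerator: 0.2304·(1 − 4·0.012232 + 3·0.002819) = 0.221086
Denominator: (0.7696)·(0.997181) = 0.767419
L = 0.221086/0.767419 = 0.2881

Final: 0.2881


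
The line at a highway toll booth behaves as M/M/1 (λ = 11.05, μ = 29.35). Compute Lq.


ρ = 11.05/29.35 = 0.3765
Lq = ρ²/(1−ρ) = 0.1417/0.6235 = 0.2273

Final: 0.2273


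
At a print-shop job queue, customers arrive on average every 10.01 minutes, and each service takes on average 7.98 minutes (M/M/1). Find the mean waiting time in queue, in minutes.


λ = 60/10.01 = 5.9940 /hr
μ = 60/7.98 = 7.5188 /hr
ρ = λ/μ = 5.9940/7.5188 = 0.7972
Wq = ρ/(μ−λ) = 0.7972/(7.5188−5.9940) = 0.52283 hr
In minutes: 0.52283·60 = 31.370 min

Final: 31.370 min


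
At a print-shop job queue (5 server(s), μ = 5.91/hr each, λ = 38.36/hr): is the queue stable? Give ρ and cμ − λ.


Total capacity cμ = 5·5.91 = 29.55/hr
ρ = λ/(cμ) = 38.36/29.55 = 1.2981
Stable ⇔ ρ < 1: NO
Spare capacity = cμ − λ = 29.55 − 38.36 = -8.81/hr

Final: ρ = 1.2981; unstable; margin = -8.81/hr


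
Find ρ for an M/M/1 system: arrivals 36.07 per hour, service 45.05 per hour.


ρ = λ/μ = 36.07/45.05 = 0.8007

Final: 0.8007


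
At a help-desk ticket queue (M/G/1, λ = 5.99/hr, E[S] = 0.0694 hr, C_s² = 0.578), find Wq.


ρ = λ·E[S] = 5.99·0.0694 = 0.4157
E[S²] = E[S]²(1+C_s²) = 0.0694²·(1+0.578) = 0.007600
Wq = λ·E[S²]/(2(1−ρ)) = 5.99·0.007600/(2·0.5843) = 0.03896 hr

Final: 0.03896 hr


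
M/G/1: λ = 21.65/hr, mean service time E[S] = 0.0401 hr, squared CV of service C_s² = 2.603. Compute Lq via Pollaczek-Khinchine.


ρ = λ·E[S] = 21.65·0.0401 = 0.8682
Lq = ρ²(1+C_s²)/(2(1−ρ)) = 0.7537·(1+2.603)/(2·0.1318)
= 0.7537·3.6030/0.2637 = 10.29931

Final: 10.29931


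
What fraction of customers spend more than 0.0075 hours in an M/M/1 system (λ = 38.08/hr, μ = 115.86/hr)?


W ~ Exponential(μ−λ) for M/M/1.
μ − λ = 115.86 − 38.08 = 77.7800
P(W > t) = e^{−(μ−λ)t} = e^{−0.5834} = 0.558026

Final: 0.558026


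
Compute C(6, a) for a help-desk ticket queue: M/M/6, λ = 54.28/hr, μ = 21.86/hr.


a = λ/μ = 2.4831; ρ = a/6 = 0.4138
P₀ = 0.083032 (from M/M/c formula)
C(c,a) = [a^c/(c!(1−ρ))]·P₀ = [234.38947/(720·0.5862)]·0.083032
= 0.55538·0.083032 = 0.046115

Final: 0.046115


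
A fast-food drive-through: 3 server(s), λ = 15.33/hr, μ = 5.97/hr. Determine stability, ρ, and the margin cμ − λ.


Total capacity cμ = 3·5.97 = 17.91/hr
ρ = λ/(cμ) = 15.33/17.91 = 0.8559
Stable ⇔ ρ < 1: YES
Spare capacity = cμ − λ = 17.91 − 15.33 = 2.58/hr

Final: ρ = 0.8559; stable; margin = 2.58/hr


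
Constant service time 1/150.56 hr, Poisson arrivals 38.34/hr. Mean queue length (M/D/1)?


ρ = 38.34/150.56 = 0.2546
M/D/1: Lq = ρ²/(2(1−ρ)) = 0.06485/(2·0.7454) = 0.04350

Final: 0.04350


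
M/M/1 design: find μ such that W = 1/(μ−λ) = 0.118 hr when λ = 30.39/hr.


W = 1/(μ−λ) ⇒ μ − λ = 1/W = 1/0.118 = 8.4746
μ = λ + 1/W = 30.39 + 8.4746 = 38.8646 per hr

Final: 38.8646 /hr


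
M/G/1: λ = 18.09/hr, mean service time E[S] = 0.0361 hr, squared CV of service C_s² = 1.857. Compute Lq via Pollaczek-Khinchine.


ρ = λ·E[S] = 18.09·0.0361 = 0.6530
Lq = ρ²(1+C_s²)/(2(1−ρ)) = 0.4265·(1+1.857)/(2·0.3470)
= 0.4265·2.8570/0.6939 = 1.75592

Final: 1.75592


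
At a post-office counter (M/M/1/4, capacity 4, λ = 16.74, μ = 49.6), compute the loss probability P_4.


ρ = λ/μ = 16.74/49.6 = 0.3375
P_K = (1−ρ)ρ^K/(1−ρ^(K+1)) = (0.6625·0.012975)/(1 − 0.004379)
= 0.008596/0.995621 = 0.008634

Final: 0.008634


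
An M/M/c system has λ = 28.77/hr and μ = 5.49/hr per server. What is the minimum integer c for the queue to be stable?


Stability requires cμ > λ ⇔ c > λ/μ.
λ/μ = 28.77/5.49 = 5.2404
Minimum integer c = ⌊5.2404⌋ + 1 = 6
Check: 6·5.49 = 32.94 > 28.77, while 5·5.49 = 27.45 ≤ 28.77

Final: 6 servers


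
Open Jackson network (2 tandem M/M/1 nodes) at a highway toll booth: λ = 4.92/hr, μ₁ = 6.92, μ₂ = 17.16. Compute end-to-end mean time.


Each node sees arrival rate λ = 4.92/hr (tandem ⇒ throughput preserved).
W₁ = 1/(μ₁−λ) = 1/(6.92−4.92) = 0.50000 hr
W₂ = 1/(μ₂−λ) = 1/(17.16−4.92) = 0.08170 hr
W_total = W₁ + W₂ = 0.50000 + 0.08170 = 0.58170 hr

Final: 0.58170 hr


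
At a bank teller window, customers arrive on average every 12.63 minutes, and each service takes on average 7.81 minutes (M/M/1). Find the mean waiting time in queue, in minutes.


λ = 60/12.63 = 4.7506 /hr
μ = 60/7.81 = 7.6825 /hr
ρ = λ/μ = 4.7506/7.6825 = 0.6184
Wq = ρ/(μ−λ) = 0.6184/(7.6825−4.7506) = 0.21091 hr
In minutes: 0.21091·60 = 12.655 min

Final: 12.655 min


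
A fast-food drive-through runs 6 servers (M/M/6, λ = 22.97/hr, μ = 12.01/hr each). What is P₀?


a = λ/μ = 22.97/12.01 = 1.9126; ρ = a/c = 0.3188
Σ_{k=0}^{5} a^k/k! (terms k=0..5) = 1.00000 + 1.91257 + 1.82897 + 1.16601 + 0.55752 + 0.21326 = 6.67833
Tail: a^6/(6!(1−ρ)) = 48.94495/(720·0.6812) = 0.09979
P₀ = 1/(6.67833 + 0.09979) = 1/6.77812 = 0.147534

Final: 0.147534


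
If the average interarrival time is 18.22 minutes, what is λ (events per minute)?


λ = 1/(interarrival time) in consistent units.
1 minute = 1 min, so λ = 1/18.22 = 0.05488 per minute

Final: 0.05488 /min


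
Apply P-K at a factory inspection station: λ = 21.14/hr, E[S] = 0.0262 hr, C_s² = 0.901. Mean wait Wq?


ρ = λ·E[S] = 21.14·0.0262 = 0.5539
E[S²] = E[S]²(1+C_s²) = 0.0262²·(1+0.901) = 0.001305
Wq = λ·E[S²]/(2(1−ρ)) = 21.14·0.001305/(2·0.4461) = 0.03092 hr

Final: 0.03092 hr


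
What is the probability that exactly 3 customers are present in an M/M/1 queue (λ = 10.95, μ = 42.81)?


ρ = 10.95/42.81 = 0.2558
P_n = (1−ρ)·ρ^n = (1 − 0.2558)·0.2558^3 = 0.7442·0.016734 = 0.012454

Final: 0.012454


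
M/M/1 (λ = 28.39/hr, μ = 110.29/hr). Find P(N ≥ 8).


ρ = 28.39/110.29 = 0.2574
P(N ≥ n) = ρ^n = 0.2574^8 = 0.00001928

Final: 0.00001928


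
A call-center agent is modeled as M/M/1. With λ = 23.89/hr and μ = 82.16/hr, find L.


ρ = λ/μ = 23.89/82.16 = 0.2908
L = ρ/(1−ρ) = 0.2908/(1 − 0.2908) = 0.2908/0.7092 = 0.4100

Final: 0.4100


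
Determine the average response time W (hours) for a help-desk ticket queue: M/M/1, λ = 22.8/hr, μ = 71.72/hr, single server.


W = 1/(μ−λ) = 1/(71.72 − 22.8) = 1/48.92 = 0.02044 hr

Final: 0.02044 hr


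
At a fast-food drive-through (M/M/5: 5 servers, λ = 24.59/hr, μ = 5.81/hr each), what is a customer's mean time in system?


a = 4.2324; ρ = 0.8465; P₀ = 0.008779
Lq = P₀·a^c·ρ/(c!(1−ρ)²) = 3.56793
Wq = Lq/λ = 3.56793/24.59 = 0.14510 hr
W = Wq + 1/μ = 0.14510 + 0.17212 = 0.31721 hr

Final: 0.31721 hr


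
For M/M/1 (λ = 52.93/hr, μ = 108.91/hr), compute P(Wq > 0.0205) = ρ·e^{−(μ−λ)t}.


ρ = 52.93/108.91 = 0.4860
P(Wq > t) = ρ·e^{−(μ−λ)t} = 0.4860·e^{−1.1476}
= 0.4860·0.317401 = 0.154256

Final: 0.154256


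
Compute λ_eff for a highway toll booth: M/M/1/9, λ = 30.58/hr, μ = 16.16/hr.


ρ = 1.8923; P_K = (1−ρ)ρ^9/(1−ρ^10) = 0.472352
λ_eff = λ(1 − P_K) = 30.58·(1 − 0.472352) = 30.58·0.527648 = 16.1355 /hr

Final: 16.1355 /hr


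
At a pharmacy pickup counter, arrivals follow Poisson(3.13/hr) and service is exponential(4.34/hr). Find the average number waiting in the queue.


ρ = 3.13/4.34 = 0.7212
Lq = ρ²/(1−ρ) = 0.5201/0.2788 = 1.8656

Final: 1.8656


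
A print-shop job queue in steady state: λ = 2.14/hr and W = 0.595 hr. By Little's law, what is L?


L = λW = 2.14·0.595 = 1.2733

Final: 1.2733


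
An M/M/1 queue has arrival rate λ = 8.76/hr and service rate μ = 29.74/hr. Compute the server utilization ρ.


ρ = λ/μ = 8.76/29.74 = 0.2946

Final: 0.2946


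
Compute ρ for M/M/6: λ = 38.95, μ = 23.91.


ρ = λ/(cμ) = 38.95/(6·23.91) = 38.95/143.46 = 0.2715

Final: 0.2715


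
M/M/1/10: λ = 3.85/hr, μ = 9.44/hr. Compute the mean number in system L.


ρ = 3.85/9.44 = 0.4078
L = ρ[1 − (K+1)ρ^K + Kρ^(K+1)] / [(1−ρ)(1−ρ^(K+1))]
Numerator: 0.4078·(1 − 11·0.0001273 + 10·0.00005192) = 0.407480
Denominator: (0.5922)·(0.999948) = 0.592130
L = 0.407480/0.592130 = 0.6882

Final: 0.6882


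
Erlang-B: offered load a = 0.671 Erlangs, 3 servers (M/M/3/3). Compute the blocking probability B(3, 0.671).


B(c,a) = (a^c/c!) / Σ_{k=0}^{c} a^k/k!
a^3/3! = 0.050352
Σ terms (k=0..3): 1.00000 + 0.67100 + 0.22512 + 0.05035 = 1.946472
B = 0.050352/1.946472 = 0.025868

Final: 0.025868


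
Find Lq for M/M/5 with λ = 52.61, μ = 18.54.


a = λ/μ = 2.8376; ρ = a/5 = 0.5675
P₀ = 0.055807
Lq = P₀·a^c·ρ / (c!·(1−ρ)²) = 0.055807·183.98942·0.5675/(120·0.18703)
= 0.25964

Final: 0.25964


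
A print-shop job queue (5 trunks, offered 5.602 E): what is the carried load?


B(5,5.602) = 0.331705 (Erlang-B)
Carried load = a(1 − B) = 5.602·(1 − 0.331705) = 5.602·0.668295 = 3.7438 E

Final: 3.7438 Erlangs


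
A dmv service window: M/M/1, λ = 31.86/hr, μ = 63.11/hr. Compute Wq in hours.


ρ = 31.86/63.11 = 0.5048
Wq = ρ/(μ−λ) = 0.5048/(63.11 − 31.86) = 0.5048/31.25 = 0.01615 hr

Final: 0.01615 hr


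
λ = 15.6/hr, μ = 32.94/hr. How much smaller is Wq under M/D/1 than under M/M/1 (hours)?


ρ = 15.6/32.94 = 0.4736
Wq(M/M/1) = ρ/(μ−λ) = 0.4736/17.34 = 0.02731 hr
Wq(M/D/1) = ρ/(2(μ−λ)) = 0.01366 hr
Savings = 0.02731 − 0.01366 = 0.01366 hr

Final: 0.01366 hr


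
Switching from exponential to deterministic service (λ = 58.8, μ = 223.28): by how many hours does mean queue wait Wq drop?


ρ = 58.8/223.28 = 0.2633
Wq(M/M/1) = ρ/(μ−λ) = 0.2633/164.48 = 0.001601 hr
Wq(M/D/1) = ρ/(2(μ−λ)) = 0.0008005 hr
Savings = 0.001601 − 0.0008005 = 0.0008005 hr

Final: 0.0008005 hr


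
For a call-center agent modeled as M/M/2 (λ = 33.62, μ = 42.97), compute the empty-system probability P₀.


a = λ/μ = 33.62/42.97 = 0.7824; ρ = a/c = 0.3912
Σ_{k=0}^{1} a^k/k! (terms k=0..1) = 1.00000 + 0.78241 = 1.78241
Tail: a^2/(2!(1−ρ)) = 0.61216/(2·0.6088) = 0.50276
P₀ = 1/(1.78241 + 0.50276) = 1/2.28517 = 0.437605

Final: 0.437605


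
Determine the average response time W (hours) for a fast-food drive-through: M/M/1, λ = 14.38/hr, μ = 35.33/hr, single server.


W = 1/(μ−λ) = 1/(35.33 − 14.38) = 1/20.95 = 0.04773 hr

Final: 0.04773 hr


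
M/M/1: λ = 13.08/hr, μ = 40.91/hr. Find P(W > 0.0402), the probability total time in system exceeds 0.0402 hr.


W ~ Exponential(μ−λ) for M/M/1.
μ − λ = 40.91 − 13.08 = 27.8300
P(W > t) = e^{−(μ−λ)t} = e^{−1.1188} = 0.326683

Final: 0.326683


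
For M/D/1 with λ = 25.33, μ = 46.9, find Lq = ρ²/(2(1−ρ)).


ρ = 25.33/46.9 = 0.5401
M/D/1: Lq = ρ²/(2(1−ρ)) = 0.2917/(2·0.4599) = 0.31712

Final: 0.31712


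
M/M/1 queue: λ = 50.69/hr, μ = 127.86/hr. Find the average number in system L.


ρ = λ/μ = 50.69/127.86 = 0.3964
L = ρ/(1−ρ) = 0.3964/(1 − 0.3964) = 0.3964/0.6036 = 0.6569

Final: 0.6569


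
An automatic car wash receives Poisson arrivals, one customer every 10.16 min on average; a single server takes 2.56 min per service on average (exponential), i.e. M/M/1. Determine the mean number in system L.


λ = 60/10.16 = 5.9055 /hr
μ = 60/2.56 = 23.4375 /hr
ρ = λ/μ = 5.9055/23.4375 = 0.2520
L = ρ/(1−ρ) = 0.2520/0.7480 = 0.3368

Final: 0.3368


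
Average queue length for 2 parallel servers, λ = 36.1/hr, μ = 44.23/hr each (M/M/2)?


a = λ/μ = 0.8162; ρ = a/2 = 0.4081
P₀ = 0.420360
Lq = P₀·a^c·ρ / (c!·(1−ρ)²) = 0.420360·0.66616·0.4081/(2·0.35035)
= 0.16309

Final: 0.16309


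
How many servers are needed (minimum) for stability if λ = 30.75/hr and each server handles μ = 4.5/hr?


Stability requires cμ > λ ⇔ c > λ/μ.
λ/μ = 30.75/4.5 = 6.8333
Minimum integer c = ⌊6.8333⌋ + 1 = 7
Check: 7·4.5 = 31.50 > 30.75, while 6·4.5 = 27.00 ≤ 30.75

Final: 7 servers


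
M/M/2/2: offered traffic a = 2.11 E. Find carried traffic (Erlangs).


B(2,2.11) = 0.417172 (Erlang-B)
Carried load = a(1 − B) = 2.11·(1 − 0.417172) = 2.11·0.582828 = 1.2298 E

Final: 1.2298 Erlangs


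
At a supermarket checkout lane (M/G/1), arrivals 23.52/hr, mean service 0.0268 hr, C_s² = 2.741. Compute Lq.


ρ = λ·E[S] = 23.52·0.0268 = 0.6303
Lq = ρ²(1+C_s²)/(2(1−ρ)) = 0.3973·(1+2.741)/(2·0.3697)
= 0.3973·3.7410/0.7393 = 2.01046

Final: 2.01046


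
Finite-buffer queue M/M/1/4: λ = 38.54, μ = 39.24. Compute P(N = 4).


ρ = λ/μ = 38.54/39.24 = 0.9822
P_K = (1−ρ)ρ^K/(1−ρ^(K+1)) = (0.01784·0.930531)/(1 − 0.913931)
= 0.016600/0.086069 = 0.192866

Final: 0.192866


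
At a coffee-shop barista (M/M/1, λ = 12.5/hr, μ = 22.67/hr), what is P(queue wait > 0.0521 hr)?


ρ = 12.5/22.67 = 0.5514
P(Wq > t) = ρ·e^{−(μ−λ)t} = 0.5514·e^{−0.5299}
= 0.5514·0.588689 = 0.324597

Final: 0.324597


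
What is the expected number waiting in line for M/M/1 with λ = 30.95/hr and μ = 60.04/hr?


ρ = 30.95/60.04 = 0.5155
Lq = ρ²/(1−ρ) = 0.2657/0.4845 = 0.5484

Final: 0.5484


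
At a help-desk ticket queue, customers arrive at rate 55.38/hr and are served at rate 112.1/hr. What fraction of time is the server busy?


ρ = λ/μ = 55.38/112.1 = 0.4940

Final: 0.4940


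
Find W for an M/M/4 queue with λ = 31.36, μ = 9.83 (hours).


a = 3.1902; ρ = 0.7976; P₀ = 0.027770
Lq = P₀·a^c·ρ/(c!(1−ρ)²) = 2.33248
Wq = Lq/λ = 2.33248/31.36 = 0.07438 hr
W = Wq + 1/μ = 0.07438 + 0.10173 = 0.17611 hr

Final: 0.17611 hr


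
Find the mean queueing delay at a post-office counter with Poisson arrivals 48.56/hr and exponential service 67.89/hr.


ρ = 48.56/67.89 = 0.7153
Wq = ρ/(μ−λ) = 0.7153/(67.89 − 48.56) = 0.7153/19.33 = 0.03700 hr

Final: 0.03700 hr


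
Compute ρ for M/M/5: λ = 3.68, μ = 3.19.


ρ = λ/(cμ) = 3.68/(5·3.19) = 3.68/15.95 = 0.2307

Final: 0.2307


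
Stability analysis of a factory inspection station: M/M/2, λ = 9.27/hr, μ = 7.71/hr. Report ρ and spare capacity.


Total capacity cμ = 2·7.71 = 15.42/hr
ρ = λ/(cμ) = 9.27/15.42 = 0.6012
Stable ⇔ ρ < 1: YES
Spare capacity = cμ − λ = 15.42 − 9.27 = 6.15/hr

Final: ρ = 0.6012; stable; margin = 6.15/hr


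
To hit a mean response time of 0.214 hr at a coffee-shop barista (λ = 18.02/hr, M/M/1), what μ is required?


W = 1/(μ−λ) ⇒ μ − λ = 1/W = 1/0.214 = 4.6729
μ = λ + 1/W = 18.02 + 4.6729 = 22.6929 per hr

Final: 22.6929 /hr


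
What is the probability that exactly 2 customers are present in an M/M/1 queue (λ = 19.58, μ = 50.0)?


ρ = 19.58/50.0 = 0.3916
P_n = (1−ρ)·ρ^n = (1 − 0.3916)·0.3916^2 = 0.6084·0.153351 = 0.093298

Final: 0.093298


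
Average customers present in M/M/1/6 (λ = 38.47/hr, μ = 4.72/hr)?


ρ = 38.47/4.72 = 8.1504
L = ρ[1 − (K+1)ρ^K + Kρ^(K+1)] / [(1−ρ)(1−ρ^(K+1))]
Numerator: 8.1504·(1 − 7·293144.078608 + 6·2389248.454248) = 100115592.743906
Denominator: (-7.1504)·(-2389247.454248) = 17084131.690865
L = 100115592.743906/17084131.690865 = 5.8602

Final: 5.8602


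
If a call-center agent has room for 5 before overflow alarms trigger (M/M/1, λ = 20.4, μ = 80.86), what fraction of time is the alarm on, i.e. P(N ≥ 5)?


ρ = 20.4/80.86 = 0.2523
P(N ≥ n) = ρ^n = 0.2523^5 = 0.001022

Final: 0.001022


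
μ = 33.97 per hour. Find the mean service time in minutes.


Mean service time = 1/μ = 1/33.97 hour = 0.02944 hour
In minutes: 0.02944 × 60 = 1.7663 min

Final: 1.7663 min


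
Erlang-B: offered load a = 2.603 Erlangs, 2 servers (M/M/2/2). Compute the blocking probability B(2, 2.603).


B(c,a) = (a^c/c!) / Σ_{k=0}^{c} a^k/k!
a^2/2! = 3.387805
Σ terms (k=0..2): 1.00000 + 2.60300 + 3.38780 = 6.990805
B = 3.387805/6.990805 = 0.484609

Final: 0.484609


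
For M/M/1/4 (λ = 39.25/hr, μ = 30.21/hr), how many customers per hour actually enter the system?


ρ = 1.2992; P_K = (1−ρ)ρ^4/(1−ρ^5) = 0.315556
λ_eff = λ(1 − P_K) = 39.25·(1 − 0.315556) = 39.25·0.684444 = 26.8644 /hr

Final: 26.8644 /hr


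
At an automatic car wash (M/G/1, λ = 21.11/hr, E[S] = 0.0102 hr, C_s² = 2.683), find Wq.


ρ = λ·E[S] = 21.11·0.0102 = 0.2153
E[S²] = E[S]²(1+C_s²) = 0.0102²·(1+2.683) = 0.0003832
Wq = λ·E[S²]/(2(1−ρ)) = 21.11·0.0003832/(2·0.7847) = 0.005154 hr

Final: 0.005154 hr


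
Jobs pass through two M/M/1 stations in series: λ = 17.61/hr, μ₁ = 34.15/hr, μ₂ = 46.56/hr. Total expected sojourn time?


Each node sees arrival rate λ = 17.61/hr (tandem ⇒ throughput preserved).
W₁ = 1/(μ₁−λ) = 1/(34.15−17.61) = 0.06046 hr
W₂ = 1/(μ₂−λ) = 1/(46.56−17.61) = 0.03454 hr
W_total = W₁ + W₂ = 0.06046 + 0.03454 = 0.09500 hr

Final: 0.09500 hr


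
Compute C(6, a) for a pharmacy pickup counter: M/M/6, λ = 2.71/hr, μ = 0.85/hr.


a = λ/μ = 3.1882; ρ = a/6 = 0.5314
P₀ = 0.040266 (from M/M/c formula)
C(c,a) = [a^c/(c!(1−ρ))]·P₀ = [1050.27298/(720·0.4686)]·0.040266
= 3.11273·0.040266 = 0.125336

Final: 0.125336


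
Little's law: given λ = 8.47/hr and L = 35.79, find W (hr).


W = L/λ = 35.79/8.47 = 4.2255 hr

Final: 4.2255 hr


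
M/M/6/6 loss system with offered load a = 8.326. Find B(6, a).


B(c,a) = (a^c/c!) / Σ_{k=0}^{c} a^k/k!
a^6/6! = 462.685557
Σ terms (k=0..6): 1.00000 + 8.32600 + 34.66114 + 96.19621 + 200.23241 + 333.42702 + 462.68556 = 1136.528338
B = 462.685557/1136.528338 = 0.407104

Final: 0.407104


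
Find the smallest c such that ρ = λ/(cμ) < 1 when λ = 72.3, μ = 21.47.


Stability requires cμ > λ ⇔ c > λ/μ.
λ/μ = 72.3/21.47 = 3.3675
Minimum integer c = ⌊3.3675⌋ + 1 = 4
Check: 4·21.47 = 85.88 > 72.3, while 3·21.47 = 64.41 ≤ 72.3

Final: 4 servers


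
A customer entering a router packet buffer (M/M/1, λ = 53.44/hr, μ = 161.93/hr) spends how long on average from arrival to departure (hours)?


W = 1/(μ−λ) = 1/(161.93 − 53.44) = 1/108.49 = 0.009217 hr

Final: 0.009217 hr


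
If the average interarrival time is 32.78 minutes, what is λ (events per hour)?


λ = 1/(interarrival time) in consistent units.
1 hour = 60 min, so λ = 60/32.78 = 1.8304 per hour

Final: 1.8304 /hr


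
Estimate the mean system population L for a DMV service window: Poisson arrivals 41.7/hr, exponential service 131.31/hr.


ρ = λ/μ = 41.7/131.31 = 0.3176
L = ρ/(1−ρ) = 0.3176/(1 − 0.3176) = 0.3176/0.6824 = 0.4653

Final: 0.4653


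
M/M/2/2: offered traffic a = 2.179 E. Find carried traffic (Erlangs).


B(2,2.179) = 0.427519 (Erlang-B)
Carried load = a(1 − B) = 2.179·(1 − 0.427519) = 2.179·0.572481 = 1.2474 E

Final: 1.2474 Erlangs


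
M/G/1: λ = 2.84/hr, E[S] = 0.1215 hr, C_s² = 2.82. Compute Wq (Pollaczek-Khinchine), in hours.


ρ = λ·E[S] = 2.84·0.1215 = 0.3451
E[S²] = E[S]²(1+C_s²) = 0.1215²·(1+2.82) = 0.056392
Wq = λ·E[S²]/(2(1−ρ)) = 2.84·0.056392/(2·0.6549) = 0.12227 hr

Final: 0.12227 hr


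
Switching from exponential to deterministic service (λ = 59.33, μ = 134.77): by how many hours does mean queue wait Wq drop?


ρ = 59.33/134.77 = 0.4402
Wq(M/M/1) = ρ/(μ−λ) = 0.4402/75.44 = 0.005836 hr
Wq(M/D/1) = ρ/(2(μ−λ)) = 0.002918 hr
Savings = 0.005836 − 0.002918 = 0.002918 hr

Final: 0.002918 hr


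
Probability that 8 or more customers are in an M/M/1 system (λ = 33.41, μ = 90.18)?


ρ = 33.41/90.18 = 0.3705
P(N ≥ n) = ρ^n = 0.3705^8 = 0.0003549

Final: 0.0003549


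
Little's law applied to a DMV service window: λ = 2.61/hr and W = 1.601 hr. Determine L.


L = λW = 2.61·1.601 = 4.1786

Final: 4.1786


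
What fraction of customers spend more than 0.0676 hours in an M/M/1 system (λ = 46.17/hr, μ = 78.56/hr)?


W ~ Exponential(μ−λ) for M/M/1.
μ − λ = 78.56 − 46.17 = 32.3900
P(W > t) = e^{−(μ−λ)t} = e^{−2.1896} = 0.111966

Final: 0.111966


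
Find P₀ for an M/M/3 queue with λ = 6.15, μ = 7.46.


a = λ/μ = 6.15/7.46 = 0.8244; ρ = a/c = 0.2748
Σ_{k=0}^{2} a^k/k! (terms k=0..2) = 1.00000 + 0.82440 + 0.33982 = 2.16421
Tail: a^3/(3!(1−ρ)) = 0.56028/(6·0.7252) = 0.12877
P₀ = 1/(2.16421 + 0.12877) = 1/2.29298 = 0.436114

Final: 0.436114


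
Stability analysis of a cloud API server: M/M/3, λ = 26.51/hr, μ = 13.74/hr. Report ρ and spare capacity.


Total capacity cμ = 3·13.74 = 41.22/hr
ρ = λ/(cμ) = 26.51/41.22 = 0.6431
Stable ⇔ ρ < 1: YES
Spare capacity = cμ − λ = 41.22 − 26.51 = 14.71/hr

Final: ρ = 0.6431; stable; margin = 14.71/hr


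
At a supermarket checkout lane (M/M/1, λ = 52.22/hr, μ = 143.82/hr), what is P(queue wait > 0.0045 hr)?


ρ = 52.22/143.82 = 0.3631
P(Wq > t) = ρ·e^{−(μ−λ)t} = 0.3631·e^{−0.4122}
= 0.3631·0.662192 = 0.240437

Final: 0.240437


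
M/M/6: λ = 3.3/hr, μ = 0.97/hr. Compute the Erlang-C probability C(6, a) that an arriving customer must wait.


a = λ/μ = 3.4021; ρ = a/6 = 0.5670
P₀ = 0.032150 (from M/M/c formula)
C(c,a) = [a^c/(c!(1−ρ))]·P₀ = [1550.43382/(720·0.4330)]·0.032150
= 4.97328·0.032150 = 0.159890

Final: 0.159890


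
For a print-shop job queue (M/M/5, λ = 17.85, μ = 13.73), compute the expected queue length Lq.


a = λ/μ = 1.3001; ρ = a/5 = 0.2600
P₀ = 0.272313
Lq = P₀·a^c·ρ / (c!·(1−ρ)²) = 0.272313·3.71397·0.2600/(120·0.54758)
= 0.004002

Final: 0.004002


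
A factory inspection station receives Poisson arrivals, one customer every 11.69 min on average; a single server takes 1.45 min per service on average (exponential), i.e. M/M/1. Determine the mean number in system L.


λ = 60/11.69 = 5.1326 /hr
μ = 60/1.45 = 41.3793 /hr
ρ = λ/μ = 5.1326/41.3793 = 0.1240
L = ρ/(1−ρ) = 0.1240/0.8760 = 0.1416

Final: 0.1416


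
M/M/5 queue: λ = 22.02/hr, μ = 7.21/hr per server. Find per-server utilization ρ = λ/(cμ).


ρ = λ/(cμ) = 22.02/(5·7.21) = 22.02/36.05 = 0.6108

Final: 0.6108


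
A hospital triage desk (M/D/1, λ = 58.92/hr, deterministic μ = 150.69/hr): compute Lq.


ρ = 58.92/150.69 = 0.3910
M/D/1: Lq = ρ²/(2(1−ρ)) = 0.1529/(2·0.6090) = 0.12552

Final: 0.12552


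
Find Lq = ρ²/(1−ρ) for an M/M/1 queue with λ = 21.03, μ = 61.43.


ρ = 21.03/61.43 = 0.3423
Lq = ρ²/(1−ρ) = 0.1172/0.6577 = 0.1782

Final: 0.1782


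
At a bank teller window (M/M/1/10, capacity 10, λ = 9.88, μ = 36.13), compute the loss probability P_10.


ρ = λ/μ = 9.88/36.13 = 0.2735
P_K = (1−ρ)ρ^K/(1−ρ^(K+1)) = (0.7265·0.000002338)/(1 − 0.0000006394)
= 0.000001699/0.999999 = 0.000001699

Final: 0.000001699


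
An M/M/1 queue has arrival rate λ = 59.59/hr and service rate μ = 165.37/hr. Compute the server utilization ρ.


ρ = λ/μ = 59.59/165.37 = 0.3603

Final: 0.3603


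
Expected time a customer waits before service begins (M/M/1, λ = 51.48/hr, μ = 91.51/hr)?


ρ = 51.48/91.51 = 0.5626
Wq = ρ/(μ−λ) = 0.5626/(91.51 − 51.48) = 0.5626/40.03 = 0.01405 hr

Final: 0.01405 hr


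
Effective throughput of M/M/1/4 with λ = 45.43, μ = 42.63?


ρ = 1.0657; P_K = (1−ρ)ρ^4/(1−ρ^5) = 0.226219
λ_eff = λ(1 − P_K) = 45.43·(1 − 0.226219) = 45.43·0.773781 = 35.1529 /hr

Final: 35.1529 /hr


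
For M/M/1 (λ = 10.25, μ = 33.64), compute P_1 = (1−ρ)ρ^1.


ρ = 10.25/33.64 = 0.3047
P_n = (1−ρ)·ρ^n = (1 − 0.3047)·0.3047^1 = 0.6953·0.304697 = 0.211857

Final: 0.211857


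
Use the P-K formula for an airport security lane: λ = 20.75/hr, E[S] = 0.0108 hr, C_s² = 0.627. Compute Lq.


ρ = λ·E[S] = 20.75·0.0108 = 0.2241
Lq = ρ²(1+C_s²)/(2(1−ρ)) = 0.05022·(1+0.627)/(2·0.7759)
= 0.05022·1.6270/1.5518 = 0.05265

Final: 0.05265


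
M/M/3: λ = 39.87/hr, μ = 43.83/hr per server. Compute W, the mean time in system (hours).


a = 0.9097; ρ = 0.3032; P₀ = 0.399453
Lq = P₀·a^c·ρ/(c!(1−ρ)²) = 0.03130
Wq = Lq/λ = 0.03130/39.87 = 0.0007850 hr
W = Wq + 1/μ = 0.0007850 + 0.02282 = 0.02360 hr

Final: 0.02360 hr


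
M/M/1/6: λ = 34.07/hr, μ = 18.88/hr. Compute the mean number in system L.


ρ = 34.07/18.88 = 1.8046
L = ρ[1 − (K+1)ρ^K + Kρ^(K+1)] / [(1−ρ)(1−ρ^(K+1))]
Numerator: 1.8046·(1 − 7·34.531931 + 6·62.314771) = 240.303780
Denominator: (-0.8046)·(-61.314771) = 49.331111
L = 240.303780/49.331111 = 4.8712

Final: 4.8712


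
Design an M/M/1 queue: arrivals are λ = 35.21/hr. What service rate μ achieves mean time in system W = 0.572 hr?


W = 1/(μ−λ) ⇒ μ − λ = 1/W = 1/0.572 = 1.7483
μ = λ + 1/W = 35.21 + 1.7483 = 36.9583 per hr

Final: 36.9583 /hr


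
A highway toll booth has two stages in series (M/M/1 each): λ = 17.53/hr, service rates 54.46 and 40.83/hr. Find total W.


Each node sees arrival rate λ = 17.53/hr (tandem ⇒ throughput preserved).
W₁ = 1/(μ₁−λ) = 1/(54.46−17.53) = 0.02708 hr
W₂ = 1/(μ₂−λ) = 1/(40.83−17.53) = 0.04292 hr
W_total = W₁ + W₂ = 0.02708 + 0.04292 = 0.07000 hr

Final: 0.07000 hr


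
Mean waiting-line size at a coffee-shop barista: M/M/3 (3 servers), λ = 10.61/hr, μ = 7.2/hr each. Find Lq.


a = λ/μ = 1.4736; ρ = a/3 = 0.4912
P₀ = 0.217033
Lq = P₀·a^c·ρ / (c!·(1−ρ)²) = 0.217033·3.19999·0.4912/(6·0.25887)
= 0.21963

Final: 0.21963


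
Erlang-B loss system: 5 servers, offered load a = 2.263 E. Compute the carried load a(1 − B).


B(5,2.263) = 0.052939 (Erlang-B)
Carried load = a(1 − B) = 2.263·(1 − 0.052939) = 2.263·0.947061 = 2.1432 E

Final: 2.1432 Erlangs


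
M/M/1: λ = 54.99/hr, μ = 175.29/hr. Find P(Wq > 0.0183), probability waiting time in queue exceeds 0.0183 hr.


ρ = 54.99/175.29 = 0.3137
P(Wq > t) = ρ·e^{−(μ−λ)t} = 0.3137·e^{−2.2015}
= 0.3137·0.110638 = 0.034708

Final: 0.034708


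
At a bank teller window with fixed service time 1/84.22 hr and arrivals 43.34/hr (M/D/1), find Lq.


ρ = 43.34/84.22 = 0.5146
M/D/1: Lq = ρ²/(2(1−ρ)) = 0.2648/(2·0.4854) = 0.27279

Final: 0.27279


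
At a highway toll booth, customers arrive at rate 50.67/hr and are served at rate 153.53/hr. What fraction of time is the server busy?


ρ = λ/μ = 50.67/153.53 = 0.3300

Final: 0.3300


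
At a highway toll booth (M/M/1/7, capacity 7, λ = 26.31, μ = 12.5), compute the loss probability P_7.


ρ = λ/μ = 26.31/12.5 = 2.1048
P_K = (1−ρ)ρ^K/(1−ρ^(K+1)) = (-1.1048·183.010432)/(1 − 385.200357)
= -202.189925/-384.200357 = 0.526262

Final: 0.526262


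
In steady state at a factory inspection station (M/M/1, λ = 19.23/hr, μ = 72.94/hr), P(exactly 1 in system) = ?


ρ = 19.23/72.94 = 0.2636
P_n = (1−ρ)·ρ^n = (1 − 0.2636)·0.2636^1 = 0.7364·0.263641 = 0.194135

Final: 0.194135


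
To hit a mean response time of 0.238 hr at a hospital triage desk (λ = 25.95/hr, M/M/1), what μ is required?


W = 1/(μ−λ) ⇒ μ − λ = 1/W = 1/0.238 = 4.2017
μ = λ + 1/W = 25.95 + 4.2017 = 30.1517 per hr

Final: 30.1517 /hr


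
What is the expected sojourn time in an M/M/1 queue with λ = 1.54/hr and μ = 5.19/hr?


W = 1/(μ−λ) = 1/(5.19 − 1.54) = 1/3.65 = 0.2740 hr

Final: 0.2740 hr


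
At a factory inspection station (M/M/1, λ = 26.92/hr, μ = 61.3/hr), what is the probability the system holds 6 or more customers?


ρ = 26.92/61.3 = 0.4392
P(N ≥ n) = ρ^n = 0.4392^6 = 0.007173

Final: 0.007173


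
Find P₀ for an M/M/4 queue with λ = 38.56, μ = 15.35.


a = λ/μ = 38.56/15.35 = 2.5121; ρ = a/c = 0.6280
Σ_{k=0}^{3} a^k/k! (terms k=0..3) = 1.00000 + 2.51205 + 3.15520 + 2.64201 = 9.30927
Tail: a^4/(4!(1−ρ)) = 39.82122/(24·0.3720) = 4.46042
P₀ = 1/(9.30927 + 4.46042) = 1/13.76968 = 0.072623

Final: 0.072623


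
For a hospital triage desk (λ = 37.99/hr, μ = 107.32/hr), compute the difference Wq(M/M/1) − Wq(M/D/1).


ρ = 37.99/107.32 = 0.3540
Wq(M/M/1) = ρ/(μ−λ) = 0.3540/69.33 = 0.005106 hr
Wq(M/D/1) = ρ/(2(μ−λ)) = 0.002553 hr
Savings = 0.005106 − 0.002553 = 0.002553 hr

Final: 0.002553 hr


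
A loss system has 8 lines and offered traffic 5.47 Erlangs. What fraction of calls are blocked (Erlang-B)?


B(c,a) = (a^c/c!) / Σ_{k=0}^{c} a^k/k!
a^8/8! = 19.878247
Σ terms (k=0..8): 1.00000 + 5.47000 + 14.96045 + 27.27789 + 37.30251 + 40.80895 + 37.20416 + 29.07239 + 19.87825 = 212.974589
B = 19.878247/212.974589 = 0.093336

Final: 0.093336


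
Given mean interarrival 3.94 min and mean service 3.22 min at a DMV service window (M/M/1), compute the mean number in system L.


λ = 60/3.94 = 15.2284 /hr
μ = 60/3.22 = 18.6335 /hr
ρ = λ/μ = 15.2284/18.6335 = 0.8173
L = ρ/(1−ρ) = 0.8173/0.1827 = 4.4722

Final: 4.4722


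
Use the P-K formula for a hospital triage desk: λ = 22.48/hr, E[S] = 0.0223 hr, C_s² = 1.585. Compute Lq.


ρ = λ·E[S] = 22.48·0.0223 = 0.5013
Lq = ρ²(1+C_s²)/(2(1−ρ)) = 0.2513·(1+1.585)/(2·0.4987)
= 0.2513·2.5850/0.9974 = 0.65132

Final: 0.65132


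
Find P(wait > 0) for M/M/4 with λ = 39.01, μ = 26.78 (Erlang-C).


a = λ/μ = 1.4567; ρ = a/4 = 0.3642
P₀ = 0.231060 (from M/M/c formula)
C(c,a) = [a^c/(c!(1−ρ))]·P₀ = [4.50258/(24·0.6358)]·0.231060
= 0.29506·0.231060 = 0.068177

Final: 0.068177
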